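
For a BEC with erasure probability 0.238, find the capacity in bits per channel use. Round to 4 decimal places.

Binary erasure channel: capacity C = 1 − ε.
C = 1 − 0.238 = 0.7620 bits per channel use.

0.7620 bits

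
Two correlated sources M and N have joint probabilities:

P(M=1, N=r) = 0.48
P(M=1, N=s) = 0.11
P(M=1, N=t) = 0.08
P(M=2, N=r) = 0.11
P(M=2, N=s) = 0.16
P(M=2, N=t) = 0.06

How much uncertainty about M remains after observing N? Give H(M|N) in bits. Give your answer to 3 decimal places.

Chain rule: H(M|N) = H(M,N) − H(N).
Marginals: p(M) = (0.6700, 0.3300), p(N) = (0.5900, 0.2700, 0.1400).
H(M,N) = 2.1669 bits; H(N) = 1.3562 bits.
H(M|N) = 2.1669 − 1.3562 = 0.811 bits.

0.811 bits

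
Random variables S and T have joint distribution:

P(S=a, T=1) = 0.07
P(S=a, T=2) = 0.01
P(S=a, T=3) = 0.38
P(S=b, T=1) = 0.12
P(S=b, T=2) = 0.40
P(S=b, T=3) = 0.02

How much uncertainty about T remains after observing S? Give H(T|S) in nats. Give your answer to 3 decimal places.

Marginals: p(S) = (0.4600, 0.5400), p(T) = (0.1900, 0.4100, 0.4000).
H(T|S) = Σ p(S) · H(T|S=·).
  S=a: p=0.4600, H(T|S=a) = 0.5276
  S=b: p=0.5400, H(T|S=b) = 0.6786
Weighted sum = 0.609 nats.

0.609 nats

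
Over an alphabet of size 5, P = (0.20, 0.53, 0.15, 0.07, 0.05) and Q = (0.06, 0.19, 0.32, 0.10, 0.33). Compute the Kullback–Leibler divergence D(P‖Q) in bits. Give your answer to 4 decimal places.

D(P‖Q) = Σ p·log₂(p/q).
  0.20·log₂(0.20/0.06) = 0.34739
  0.53·log₂(0.53/0.19) = 0.78440
  0.15·log₂(0.15/0.32) = -0.16397
  0.07·log₂(0.07/0.10) = -0.03602
  0.05·log₂(0.05/0.33) = -0.13612
D(P‖Q) = 0.7957 bits.

0.7957 bits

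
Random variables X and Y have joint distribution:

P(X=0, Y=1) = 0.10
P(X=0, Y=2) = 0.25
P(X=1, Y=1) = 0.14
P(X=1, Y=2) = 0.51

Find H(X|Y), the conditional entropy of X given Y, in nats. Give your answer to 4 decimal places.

0.6444 nats

Marginals: p(X) = (0.3500, 0.6500), p(Y) = (0.2400, 0.7600).
H(X|Y) = Σ p(Y) · H(X|Y=·).
  Y=1: p=0.2400, H(X|Y=1) = 0.6792
  Y=2: p=0.7600, H(X|Y=2) = 0.6334
Weighted sum = 0.6444 nats.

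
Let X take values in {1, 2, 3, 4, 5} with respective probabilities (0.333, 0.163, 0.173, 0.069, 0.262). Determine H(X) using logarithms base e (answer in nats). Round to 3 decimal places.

1.501 nats

H(X) = −Σ p·ln p.
  −(0.333)·ln(0.333) = 0.3662
  −(0.163)·ln(0.163) = 0.2957
  −(0.173)·ln(0.173) = 0.3035
  −(0.069)·ln(0.069) = 0.1845
  −(0.262)·ln(0.262) = 0.3509
Sum: 0.3662 + 0.2957 + 0.3035 + 0.1845 + 0.3509 = 1.501 nats.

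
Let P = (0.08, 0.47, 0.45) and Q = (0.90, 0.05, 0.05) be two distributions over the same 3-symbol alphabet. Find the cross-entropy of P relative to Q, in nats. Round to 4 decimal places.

2.7645 nats

H(P,Q) = −Σ p·ln q.
  −0.08·ln(0.90) = 0.00843
  −0.47·ln(0.05) = 1.40799
  −0.45·ln(0.05) = 1.34808
H(P,Q) = 2.7645 nats.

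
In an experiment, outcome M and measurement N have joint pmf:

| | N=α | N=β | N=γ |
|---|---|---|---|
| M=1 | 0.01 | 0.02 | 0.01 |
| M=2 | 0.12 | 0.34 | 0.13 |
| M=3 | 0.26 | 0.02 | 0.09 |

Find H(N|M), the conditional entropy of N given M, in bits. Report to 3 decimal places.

1.290 bits

Chain rule: H(N|M) = H(M,N) − H(M).
Marginals: p(M) = (0.0400, 0.5900, 0.3700), p(N) = (0.3900, 0.3800, 0.2300).
H(M,N) = 2.4555 bits; H(M) = 1.1656 bits.
H(N|M) = 2.4555 − 1.1656 = 1.290 bits.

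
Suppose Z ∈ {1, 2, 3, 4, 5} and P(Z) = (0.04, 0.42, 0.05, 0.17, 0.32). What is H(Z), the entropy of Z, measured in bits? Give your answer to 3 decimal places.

1.888 bits

H(Z) = −Σ p·log₂ p.
  −(0.04)·log₂(0.04) = 0.1858
  −(0.42)·log₂(0.42) = 0.5256
  −(0.05)·log₂(0.05) = 0.2161
  −(0.17)·log₂(0.17) = 0.4346
  −(0.32)·log₂(0.32) = 0.5260
Sum: 0.1858 + 0.5256 + 0.2161 + 0.4346 + 0.5260 = 1.888 bits.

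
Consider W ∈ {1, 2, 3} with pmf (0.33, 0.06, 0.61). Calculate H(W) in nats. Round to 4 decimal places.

0.8362 nats

H(W) = −Σ p·ln p.
  −(0.33)·ln(0.33) = 0.36586
  −(0.06)·ln(0.06) = 0.16880
  −(0.61)·ln(0.61) = 0.30152
Sum: 0.36586 + 0.16880 + 0.30152 = 0.8362 nats.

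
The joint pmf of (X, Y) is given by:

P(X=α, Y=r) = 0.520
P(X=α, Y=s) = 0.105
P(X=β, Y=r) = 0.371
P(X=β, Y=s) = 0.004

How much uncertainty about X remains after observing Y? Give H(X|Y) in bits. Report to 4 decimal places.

Chain rule: H(X|Y) = H(X,Y) − H(Y).
Marginals: p(X) = (0.6250, 0.3750), p(Y) = (0.8910, 0.1090).
H(X,Y) = 1.3946 bits; H(Y) = 0.4969 bits.
H(X|Y) = 1.3946 − 0.4969 = 0.8977 bits.

0.8977 bits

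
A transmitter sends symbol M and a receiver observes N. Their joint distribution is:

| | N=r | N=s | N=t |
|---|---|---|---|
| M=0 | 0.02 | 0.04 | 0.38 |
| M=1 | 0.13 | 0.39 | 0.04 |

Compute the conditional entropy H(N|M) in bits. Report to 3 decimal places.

0.938 bits

Chain rule: H(N|M) = H(M,N) − H(M).
Marginals: p(M) = (0.4400, 0.5600), p(N) = (0.1500, 0.4300, 0.4200).
H(M,N) = 1.9273 bits; H(M) = 0.9896 bits.
H(N|M) = 1.9273 − 0.9896 = 0.938 bits.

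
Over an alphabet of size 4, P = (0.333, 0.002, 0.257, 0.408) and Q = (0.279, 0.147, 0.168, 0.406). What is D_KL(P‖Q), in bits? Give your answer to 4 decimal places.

D(P‖Q) = Σ p·log₂(p/q).
  0.333·log₂(0.333/0.279) = 0.08500
  0.002·log₂(0.002/0.147) = -0.01240
  0.257·log₂(0.257/0.168) = 0.15762
  0.408·log₂(0.408/0.406) = 0.00289
D(P‖Q) = 0.2331 bits.

0.2331 bits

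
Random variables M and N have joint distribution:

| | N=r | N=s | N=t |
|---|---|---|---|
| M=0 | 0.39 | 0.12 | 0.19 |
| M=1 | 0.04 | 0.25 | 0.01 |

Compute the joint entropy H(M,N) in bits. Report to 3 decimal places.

2.104 bits

H(M,N) = −Σ p(x,y)·log₂ p(x,y) over all 6 cells.
  cell (0,r): −0.39·log₂0.39 = 0.5298
  cell (0,s): −0.12·log₂0.12 = 0.3671
  cell (0,t): −0.19·log₂0.19 = 0.4552
  cell (1,r): −0.04·log₂0.04 = 0.1858
  cell (1,s): −0.25·log₂0.25 = 0.5000
  cell (1,t): −0.01·log₂0.01 = 0.0664
Sum = 2.104 bits.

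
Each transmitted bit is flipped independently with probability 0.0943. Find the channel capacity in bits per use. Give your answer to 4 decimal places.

0.5493 bits

Binary symmetric channel: C = 1 − h₂(ε) where h₂ is the binary entropy function.
h₂(0.0943) = −0.0943·log₂0.0943 − 0.9057·log₂0.9057 = 0.4507.
C = 1 − 0.4507 = 0.5493 bits per channel use.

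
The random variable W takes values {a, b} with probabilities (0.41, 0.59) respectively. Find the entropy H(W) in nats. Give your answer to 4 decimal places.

0.6769 nats

H(W) = −Σ p·ln p.
  −(0.41)·ln(0.41) = 0.36556
  −(0.59)·ln(0.59) = 0.31130
Sum: 0.36556 + 0.31130 = 0.6769 nats.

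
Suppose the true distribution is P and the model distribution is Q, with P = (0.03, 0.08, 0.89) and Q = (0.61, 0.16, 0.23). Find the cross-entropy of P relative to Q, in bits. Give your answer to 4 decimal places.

H(P,Q) = −Σ p·log₂ q.
  −0.03·log₂(0.61) = 0.02139
  −0.08·log₂(0.16) = 0.21151
  −0.89·log₂(0.23) = 1.88706
H(P,Q) = 2.1200 bits.

2.1200 bits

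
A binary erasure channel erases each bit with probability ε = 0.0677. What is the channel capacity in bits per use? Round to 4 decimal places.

Binary erasure channel: capacity C = 1 − ε.
C = 1 − 0.0677 = 0.9323 bits per channel use.

0.9323 bits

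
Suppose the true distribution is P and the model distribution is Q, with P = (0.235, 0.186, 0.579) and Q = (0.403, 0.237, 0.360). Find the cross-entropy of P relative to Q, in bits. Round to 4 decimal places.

1.5479 bits

H(P,Q) = −Σ p·log₂ q.
  −0.235·log₂(0.403) = 0.30812
  −0.186·log₂(0.237) = 0.38633
  −0.579·log₂(0.360) = 0.85341
H(P,Q) = 1.5479 bits.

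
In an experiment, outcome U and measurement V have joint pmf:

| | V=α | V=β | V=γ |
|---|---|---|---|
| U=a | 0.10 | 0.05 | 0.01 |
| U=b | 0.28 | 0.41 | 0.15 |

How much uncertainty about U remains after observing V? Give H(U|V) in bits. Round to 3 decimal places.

0.598 bits

Marginals: p(U) = (0.1600, 0.8400), p(V) = (0.3800, 0.4600, 0.1600).
H(U|V) = Σ p(V) · H(U|V=·).
  V=α: p=0.3800, H(U|V=α) = 0.8315
  V=β: p=0.4600, H(U|V=β) = 0.4960
  V=γ: p=0.1600, H(U|V=γ) = 0.3373
Weighted sum = 0.598 bits.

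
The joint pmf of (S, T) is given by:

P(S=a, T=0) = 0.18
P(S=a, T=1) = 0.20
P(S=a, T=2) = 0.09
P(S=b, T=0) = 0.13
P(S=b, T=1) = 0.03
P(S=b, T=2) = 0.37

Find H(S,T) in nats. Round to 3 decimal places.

H(S,T) = −Σ p(x,y)·ln p(x,y) over all 6 cells.
  cell (a,0): −0.18·ln0.18 = 0.3087
  cell (a,1): −0.20·ln0.20 = 0.3219
  cell (a,2): −0.09·ln0.09 = 0.2167
  cell (b,0): −0.13·ln0.13 = 0.2652
  cell (b,1): −0.03·ln0.03 = 0.1052
  cell (b,2): −0.37·ln0.37 = 0.3679
Sum = 1.586 nats.

1.586 nats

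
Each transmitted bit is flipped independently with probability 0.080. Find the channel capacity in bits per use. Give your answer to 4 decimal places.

Binary symmetric channel: C = 1 − h₂(ε) where h₂ is the binary entropy function.
h₂(0.080) = −0.080·log₂0.080 − 0.920·log₂0.920 = 0.4022.
C = 1 − 0.4022 = 0.5978 bits per channel use.

0.5978 bits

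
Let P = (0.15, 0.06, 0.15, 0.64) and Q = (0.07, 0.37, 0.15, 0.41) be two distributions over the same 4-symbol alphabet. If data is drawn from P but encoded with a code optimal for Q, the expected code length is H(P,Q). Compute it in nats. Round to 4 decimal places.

H(P,Q) = −Σ p·ln q.
  −0.15·ln(0.07) = 0.39889
  −0.06·ln(0.37) = 0.05966
  −0.15·ln(0.15) = 0.28457
  −0.64·ln(0.41) = 0.57062
H(P,Q) = 1.3137 nats.

1.3137 nats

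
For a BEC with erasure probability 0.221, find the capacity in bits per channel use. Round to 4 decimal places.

Binary erasure channel: capacity C = 1 − ε.
C = 1 − 0.221 = 0.7790 bits per channel use.

0.7790 bits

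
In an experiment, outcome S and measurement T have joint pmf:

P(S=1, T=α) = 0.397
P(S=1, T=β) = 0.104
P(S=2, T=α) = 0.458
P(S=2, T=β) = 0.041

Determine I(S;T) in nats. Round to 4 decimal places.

0.0163 nats

Marginals: p(S) = (0.5010, 0.4990), p(T) = (0.8550, 0.1450).
I(S;T) = Σ p(x,y)·ln[p(x,y)/(p(x)p(y))].
  (1,α): 0.397·ln(0.9268) = -0.03018
  (1,β): 0.104·ln(1.4316) = 0.03732
  (2,α): 0.458·ln(1.0735) = 0.03248
  (2,β): 0.041·ln(0.5667) = -0.02329
Sum = 0.0163 nats.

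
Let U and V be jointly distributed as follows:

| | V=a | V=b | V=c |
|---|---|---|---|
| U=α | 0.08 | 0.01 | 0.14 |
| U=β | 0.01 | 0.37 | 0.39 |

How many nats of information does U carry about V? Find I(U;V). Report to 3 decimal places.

0.156 nats

Marginals: p(U) = (0.2300, 0.7700), p(V) = (0.0900, 0.3800, 0.5300).
I(U;V) = Σ p(x,y)·ln[p(x,y)/(p(x)p(y))].
  (α,a): 0.08·ln(3.8647) = 0.1082
  (α,b): 0.01·ln(0.1144) = -0.0217
  (α,c): 0.14·ln(1.1485) = 0.0194
  (β,a): 0.01·ln(0.1443) = -0.0194
  (β,b): 0.37·ln(1.2645) = 0.0868
  (β,c): 0.39·ln(0.9556) = -0.0177
Sum = 0.156 nats.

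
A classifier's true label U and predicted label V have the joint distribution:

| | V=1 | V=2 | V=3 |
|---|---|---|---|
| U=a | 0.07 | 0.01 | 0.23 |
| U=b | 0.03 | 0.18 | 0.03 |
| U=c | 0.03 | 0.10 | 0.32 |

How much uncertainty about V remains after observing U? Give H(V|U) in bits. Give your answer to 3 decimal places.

Marginals: p(U) = (0.3100, 0.2400, 0.4500), p(V) = (0.1300, 0.2900, 0.5800).
H(V|U) = Σ p(U) · H(V|U=·).
  U=a: p=0.3100, H(V|U=a) = 0.9641
  U=b: p=0.2400, H(V|U=b) = 1.0613
  U=c: p=0.4500, H(V|U=c) = 1.0924
Weighted sum = 1.045 bits.

1.045 bits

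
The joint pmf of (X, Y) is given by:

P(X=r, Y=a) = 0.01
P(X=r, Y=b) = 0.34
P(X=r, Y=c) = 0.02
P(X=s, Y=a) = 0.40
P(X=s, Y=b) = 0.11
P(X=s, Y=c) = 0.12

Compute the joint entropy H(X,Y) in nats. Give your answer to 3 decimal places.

1.355 nats

H(X,Y) = −Σ p(x,y)·ln p(x,y) over all 6 cells.
  cell (r,a): −0.01·ln0.01 = 0.0461
  cell (r,b): −0.34·ln0.34 = 0.3668
  cell (r,c): −0.02·ln0.02 = 0.0782
  cell (s,a): −0.40·ln0.40 = 0.3665
  cell (s,b): −0.11·ln0.11 = 0.2428
  cell (s,c): −0.12·ln0.12 = 0.2544
Sum = 1.355 nats.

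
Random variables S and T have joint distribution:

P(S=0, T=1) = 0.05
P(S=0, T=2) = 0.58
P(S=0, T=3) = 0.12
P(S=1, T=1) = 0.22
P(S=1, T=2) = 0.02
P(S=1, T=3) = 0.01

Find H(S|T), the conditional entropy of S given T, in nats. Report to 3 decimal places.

0.252 nats

Chain rule: H(S|T) = H(S,T) − H(T).
Marginals: p(S) = (0.7500, 0.2500), p(T) = (0.2700, 0.6000, 0.1300).
H(S,T) = 1.1776 nats; H(T) = 0.9252 nats.
H(S|T) = 1.1776 − 0.9252 = 0.252 nats.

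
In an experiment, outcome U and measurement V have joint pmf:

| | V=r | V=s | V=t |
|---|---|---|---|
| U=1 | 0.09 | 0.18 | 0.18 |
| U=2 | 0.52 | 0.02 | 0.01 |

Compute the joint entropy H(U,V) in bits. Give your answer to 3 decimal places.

H(U,V) = −Σ p(x,y)·log₂ p(x,y) over all 6 cells.
  cell (1,r): −0.09·log₂0.09 = 0.3127
  cell (1,s): −0.18·log₂0.18 = 0.4453
  cell (1,t): −0.18·log₂0.18 = 0.4453
  cell (2,r): −0.52·log₂0.52 = 0.4906
  cell (2,s): −0.02·log₂0.02 = 0.1129
  cell (2,t): −0.01·log₂0.01 = 0.0664
Sum = 1.873 bits.

1.873 bits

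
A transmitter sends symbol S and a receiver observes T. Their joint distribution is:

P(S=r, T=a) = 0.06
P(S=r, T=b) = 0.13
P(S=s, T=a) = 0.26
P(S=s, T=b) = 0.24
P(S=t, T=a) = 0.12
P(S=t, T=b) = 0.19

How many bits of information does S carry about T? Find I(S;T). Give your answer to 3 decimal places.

0.021 bits

Marginals: p(S) = (0.1900, 0.5000, 0.3100), p(T) = (0.4400, 0.5600).
I(S;T) = Σ p(x,y)·log₂[p(x,y)/(p(x)p(y))].
  (r,a): 0.06·log₂(0.7177) = -0.0287
  (r,b): 0.13·log₂(1.2218) = 0.0376
  (s,a): 0.26·log₂(1.1818) = 0.0627
  (s,b): 0.24·log₂(0.8571) = -0.0534
  (t,a): 0.12·log₂(0.8798) = -0.0222
  (t,b): 0.19·log₂(1.0945) = 0.0247
Sum = 0.021 bits.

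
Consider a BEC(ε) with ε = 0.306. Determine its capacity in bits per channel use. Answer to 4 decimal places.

0.6940 bits

Binary erasure channel: capacity C = 1 − ε.
C = 1 − 0.306 = 0.6940 bits per channel use.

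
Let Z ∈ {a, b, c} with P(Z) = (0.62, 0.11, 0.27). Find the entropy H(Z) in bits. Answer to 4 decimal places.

1.2879 bits

H(Z) = −Σ p·log₂ p.
  −(0.62)·log₂(0.62) = 0.42759
  −(0.11)·log₂(0.11) = 0.35029
  −(0.27)·log₂(0.27) = 0.51002
Sum: 0.42759 + 0.35029 + 0.51002 = 1.2879 bits.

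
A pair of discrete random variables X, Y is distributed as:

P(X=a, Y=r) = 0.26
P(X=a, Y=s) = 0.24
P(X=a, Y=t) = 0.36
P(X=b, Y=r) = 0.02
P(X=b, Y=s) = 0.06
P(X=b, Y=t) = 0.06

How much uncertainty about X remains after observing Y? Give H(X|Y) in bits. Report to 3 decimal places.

0.569 bits

Chain rule: H(X|Y) = H(X,Y) − H(Y).
Marginals: p(X) = (0.8600, 0.1400), p(Y) = (0.2800, 0.3000, 0.4200).
H(X,Y) = 2.1300 bits; H(Y) = 1.5610 bits.
H(X|Y) = 2.1300 − 1.5610 = 0.569 bits.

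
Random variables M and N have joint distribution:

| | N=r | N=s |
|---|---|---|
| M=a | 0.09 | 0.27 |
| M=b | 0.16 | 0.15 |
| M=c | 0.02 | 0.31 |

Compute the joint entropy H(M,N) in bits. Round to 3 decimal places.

2.293 bits

H(M,N) = −Σ p(x,y)·log₂ p(x,y) over all 6 cells.
  cell (a,r): −0.09·log₂0.09 = 0.3127
  cell (a,s): −0.27·log₂0.27 = 0.5100
  cell (b,r): −0.16·log₂0.16 = 0.4230
  cell (b,s): −0.15·log₂0.15 = 0.4105
  cell (c,r): −0.02·log₂0.02 = 0.1129
  cell (c,s): −0.31·log₂0.31 = 0.5238
Sum = 2.293 bits.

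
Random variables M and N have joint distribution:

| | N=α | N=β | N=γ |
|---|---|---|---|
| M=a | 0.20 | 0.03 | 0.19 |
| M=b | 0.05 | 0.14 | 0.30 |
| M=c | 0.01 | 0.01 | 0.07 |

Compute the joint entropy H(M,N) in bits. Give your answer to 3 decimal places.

H(M,N) = −Σ p(x,y)·log₂ p(x,y) over all 9 cells.
  cell (a,α): −0.20·log₂0.20 = 0.4644
  cell (a,β): −0.03·log₂0.03 = 0.1518
  cell (a,γ): −0.19·log₂0.19 = 0.4552
  cell (b,α): −0.05·log₂0.05 = 0.2161
  cell (b,β): −0.14·log₂0.14 = 0.3971
  cell (b,γ): −0.30·log₂0.30 = 0.5211
  cell (c,α): −0.01·log₂0.01 = 0.0664
  cell (c,β): −0.01·log₂0.01 = 0.0664
  cell (c,γ): −0.07·log₂0.07 = 0.2686
Sum = 2.607 bits.

2.607 bits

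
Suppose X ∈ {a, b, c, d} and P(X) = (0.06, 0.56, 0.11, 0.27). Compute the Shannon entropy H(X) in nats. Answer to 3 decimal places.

1.090 nats

H(X) = −Σ p·ln p.
  −(0.06)·ln(0.06) = 0.1688
  −(0.56)·ln(0.56) = 0.3247
  −(0.11)·ln(0.11) = 0.2428
  −(0.27)·ln(0.27) = 0.3535
Sum: 0.1688 + 0.3247 + 0.2428 + 0.3535 = 1.090 nats.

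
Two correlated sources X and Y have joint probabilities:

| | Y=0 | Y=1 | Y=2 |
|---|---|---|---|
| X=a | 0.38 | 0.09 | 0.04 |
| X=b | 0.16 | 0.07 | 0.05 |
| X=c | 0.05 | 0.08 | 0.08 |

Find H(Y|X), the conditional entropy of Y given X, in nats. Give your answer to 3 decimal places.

0.869 nats

Marginals: p(X) = (0.5100, 0.2800, 0.2100), p(Y) = (0.5900, 0.2400, 0.1700).
H(Y|X) = Σ p(X) · H(Y|X=·).
  X=a: p=0.5100, H(Y|X=a) = 0.7250
  X=b: p=0.2800, H(Y|X=b) = 0.9740
  X=c: p=0.2100, H(Y|X=c) = 1.0770
Weighted sum = 0.869 nats.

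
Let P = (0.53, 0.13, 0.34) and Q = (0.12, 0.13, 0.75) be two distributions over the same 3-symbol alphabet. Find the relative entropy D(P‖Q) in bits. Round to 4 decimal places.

0.7477 bits

D(P‖Q) = Σ p·log₂(p/q).
  0.53·log₂(0.53/0.12) = 1.13577
  0.13·log₂(0.13/0.13) = 0.00000
  0.34·log₂(0.34/0.75) = -0.38806
D(P‖Q) = 0.7477 bits.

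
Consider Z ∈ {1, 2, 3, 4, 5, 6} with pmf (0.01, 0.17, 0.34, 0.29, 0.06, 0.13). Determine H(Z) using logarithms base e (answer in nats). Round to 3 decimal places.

1.507 nats

H(Z) = −Σ p·ln p.
  −(0.01)·ln(0.01) = 0.0461
  −(0.17)·ln(0.17) = 0.3012
  −(0.34)·ln(0.34) = 0.3668
  −(0.29)·ln(0.29) = 0.3590
  −(0.06)·ln(0.06) = 0.1688
  −(0.13)·ln(0.13) = 0.2652
Sum: 0.0461 + 0.3012 + 0.3668 + 0.3590 + 0.1688 + 0.2652 = 1.507 nats.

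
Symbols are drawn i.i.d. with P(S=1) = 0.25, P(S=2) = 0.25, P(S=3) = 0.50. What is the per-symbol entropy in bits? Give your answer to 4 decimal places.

H(S) = −Σ p·log₂ p.
  −(0.25)·log₂(0.25) = 0.50000
  −(0.25)·log₂(0.25) = 0.50000
  −(0.50)·log₂(0.50) = 0.50000
Sum: 0.50000 + 0.50000 + 0.50000 = 1.5000 bits.

1.5000 bits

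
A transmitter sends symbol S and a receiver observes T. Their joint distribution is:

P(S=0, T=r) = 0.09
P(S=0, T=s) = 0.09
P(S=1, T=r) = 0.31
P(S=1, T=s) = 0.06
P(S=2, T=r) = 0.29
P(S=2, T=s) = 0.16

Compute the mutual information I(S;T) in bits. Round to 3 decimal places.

0.054 bits

Marginals: p(S) = (0.1800, 0.3700, 0.4500), p(T) = (0.6900, 0.3100).
I(S;T) = H(S) + H(T) − H(S,T).
H(S) = 1.4944, H(T) = 0.8932, H(S,T) = 2.3336.
I(S;T) = 1.4944 + 0.8932 − 2.3336 = 0.054 bits.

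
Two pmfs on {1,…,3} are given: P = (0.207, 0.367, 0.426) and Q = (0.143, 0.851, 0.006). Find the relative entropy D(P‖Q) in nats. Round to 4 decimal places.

1.5838 nats

D(P‖Q) = Σ p·ln(p/q).
  0.207·ln(0.207/0.143) = 0.07656
  0.367·ln(0.367/0.851) = -0.30867
  0.426·ln(0.426/0.006) = 1.81590
D(P‖Q) = 1.5838 nats.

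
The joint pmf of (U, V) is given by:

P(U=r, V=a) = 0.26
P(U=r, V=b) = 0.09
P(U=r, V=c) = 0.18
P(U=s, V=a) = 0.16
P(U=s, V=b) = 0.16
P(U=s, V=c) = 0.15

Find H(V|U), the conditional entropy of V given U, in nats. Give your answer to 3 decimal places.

Chain rule: H(V|U) = H(U,V) − H(U).
Marginals: p(U) = (0.5300, 0.4700), p(V) = (0.4200, 0.2500, 0.3300).
H(U,V) = 1.7466 nats; H(U) = 0.6913 nats.
H(V|U) = 1.7466 − 0.6913 = 1.055 nats.

1.055 nats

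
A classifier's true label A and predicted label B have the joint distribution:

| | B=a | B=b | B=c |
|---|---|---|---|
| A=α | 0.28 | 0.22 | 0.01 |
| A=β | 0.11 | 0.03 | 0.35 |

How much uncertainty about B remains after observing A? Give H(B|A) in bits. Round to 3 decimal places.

Marginals: p(A) = (0.5100, 0.4900), p(B) = (0.3900, 0.2500, 0.3600).
H(B|A) = Σ p(A) · H(B|A=·).
  A=α: p=0.5100, H(B|A=α) = 1.1094
  A=β: p=0.4900, H(B|A=β) = 1.0773
Weighted sum = 1.094 bits.

1.094 bits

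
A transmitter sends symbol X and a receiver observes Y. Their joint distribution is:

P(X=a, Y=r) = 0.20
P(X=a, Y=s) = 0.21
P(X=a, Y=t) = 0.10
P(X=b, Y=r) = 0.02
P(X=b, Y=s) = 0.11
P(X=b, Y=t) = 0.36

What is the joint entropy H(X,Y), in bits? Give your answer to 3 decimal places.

H(X,Y) = −Σ p(x,y)·log₂ p(x,y) over all 6 cells.
  cell (a,r): −0.20·log₂0.20 = 0.4644
  cell (a,s): −0.21·log₂0.21 = 0.4728
  cell (a,t): −0.10·log₂0.10 = 0.3322
  cell (b,r): −0.02·log₂0.02 = 0.1129
  cell (b,s): −0.11·log₂0.11 = 0.3503
  cell (b,t): −0.36·log₂0.36 = 0.5306
Sum = 2.263 bits.

2.263 bits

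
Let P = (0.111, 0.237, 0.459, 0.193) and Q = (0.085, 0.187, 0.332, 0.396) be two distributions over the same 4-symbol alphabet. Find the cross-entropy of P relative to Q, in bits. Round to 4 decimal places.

1.9561 bits

H(P,Q) = −Σ p·log₂ q.
  −0.111·log₂(0.085) = 0.39476
  −0.237·log₂(0.187) = 0.57328
  −0.459·log₂(0.332) = 0.73015
  −0.193·log₂(0.396) = 0.25793
H(P,Q) = 1.9561 bits.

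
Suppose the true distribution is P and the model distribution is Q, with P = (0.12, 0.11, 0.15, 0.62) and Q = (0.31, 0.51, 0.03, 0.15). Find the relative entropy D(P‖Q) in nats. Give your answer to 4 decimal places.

D(P‖Q) = Σ p·ln(p/q).
  0.12·ln(0.12/0.31) = -0.11389
  0.11·ln(0.11/0.51) = -0.16873
  0.15·ln(0.15/0.03) = 0.24142
  0.62·ln(0.62/0.15) = 0.87983
D(P‖Q) = 0.8386 nats.

0.8386 nats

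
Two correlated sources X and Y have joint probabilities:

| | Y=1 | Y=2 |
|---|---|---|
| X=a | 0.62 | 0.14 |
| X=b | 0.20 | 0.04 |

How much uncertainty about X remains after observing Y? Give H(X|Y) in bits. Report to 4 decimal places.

0.7948 bits

Marginals: p(X) = (0.7600, 0.2400), p(Y) = (0.8200, 0.1800).
H(X|Y) = Σ p(Y) · H(X|Y=·).
  Y=1: p=0.8200, H(X|Y=1) = 0.8015
  Y=2: p=0.1800, H(X|Y=2) = 0.7642
Weighted sum = 0.7948 bits.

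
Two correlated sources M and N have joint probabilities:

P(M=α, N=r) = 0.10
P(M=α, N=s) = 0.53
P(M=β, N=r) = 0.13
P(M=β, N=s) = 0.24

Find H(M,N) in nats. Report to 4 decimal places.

1.1745 nats

H(M,N) = −Σ p(x,y)·ln p(x,y) over all 4 cells.
  cell (α,r): −0.10·ln0.10 = 0.23026
  cell (α,s): −0.53·ln0.53 = 0.33649
  cell (β,r): −0.13·ln0.13 = 0.26523
  cell (β,s): −0.24·ln0.24 = 0.34251
Sum = 1.1745 nats.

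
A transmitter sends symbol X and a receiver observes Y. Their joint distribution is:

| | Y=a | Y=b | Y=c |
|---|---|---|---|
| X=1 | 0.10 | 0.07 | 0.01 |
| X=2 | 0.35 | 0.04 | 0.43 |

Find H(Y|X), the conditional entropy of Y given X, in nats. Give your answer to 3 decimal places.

0.850 nats

Marginals: p(X) = (0.1800, 0.8200), p(Y) = (0.4500, 0.1100, 0.4400).
H(Y|X) = Σ p(X) · H(Y|X=·).
  X=1: p=0.1800, H(Y|X=1) = 0.8544
  X=2: p=0.8200, H(Y|X=2) = 0.8492
Weighted sum = 0.850 nats.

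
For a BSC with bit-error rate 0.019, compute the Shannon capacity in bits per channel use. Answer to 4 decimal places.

Binary symmetric channel: C = 1 − h₂(ε) where h₂ is the binary entropy function.
h₂(0.019) = −0.019·log₂0.019 − 0.981·log₂0.981 = 0.1358.
C = 1 − 0.1358 = 0.8642 bits per channel use.

0.8642 bits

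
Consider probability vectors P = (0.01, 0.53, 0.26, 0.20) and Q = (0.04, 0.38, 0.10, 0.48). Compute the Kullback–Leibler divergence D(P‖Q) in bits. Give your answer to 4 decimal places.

0.3402 bits

D(P‖Q) = Σ p·log₂(p/q).
  0.01·log₂(0.01/0.04) = -0.02000
  0.53·log₂(0.53/0.38) = 0.25440
  0.26·log₂(0.26/0.10) = 0.35841
  0.20·log₂(0.20/0.48) = -0.25261
D(P‖Q) = 0.3402 bits.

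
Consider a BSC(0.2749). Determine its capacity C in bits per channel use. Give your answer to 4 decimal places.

0.1516 bits

Binary symmetric channel: C = 1 − h₂(ε) where h₂ is the binary entropy function.
h₂(0.2749) = −0.2749·log₂0.2749 − 0.7251·log₂0.7251 = 0.8484.
C = 1 − 0.8484 = 0.1516 bits per channel use.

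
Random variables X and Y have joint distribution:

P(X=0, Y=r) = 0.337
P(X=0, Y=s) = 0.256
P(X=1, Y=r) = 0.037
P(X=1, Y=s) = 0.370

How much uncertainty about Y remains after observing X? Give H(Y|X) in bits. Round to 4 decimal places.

0.7639 bits

Marginals: p(X) = (0.5930, 0.4070), p(Y) = (0.3740, 0.6260).
H(Y|X) = Σ p(X) · H(Y|X=·).
  X=0: p=0.5930, H(Y|X=0) = 0.9865
  X=1: p=0.4070, H(Y|X=1) = 0.4395
Weighted sum = 0.7639 bits.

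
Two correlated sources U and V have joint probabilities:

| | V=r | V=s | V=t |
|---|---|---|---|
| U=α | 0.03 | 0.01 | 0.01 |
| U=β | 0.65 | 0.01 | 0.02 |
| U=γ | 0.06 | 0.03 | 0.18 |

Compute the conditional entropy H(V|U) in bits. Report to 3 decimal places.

Marginals: p(U) = (0.0500, 0.6800, 0.2700), p(V) = (0.7400, 0.0500, 0.2100).
H(V|U) = Σ p(U) · H(V|U=·).
  U=α: p=0.0500, H(V|U=α) = 1.3710
  U=β: p=0.6800, H(V|U=β) = 0.3014
  U=γ: p=0.2700, H(V|U=γ) = 1.2244
Weighted sum = 0.604 bits.

0.604 bits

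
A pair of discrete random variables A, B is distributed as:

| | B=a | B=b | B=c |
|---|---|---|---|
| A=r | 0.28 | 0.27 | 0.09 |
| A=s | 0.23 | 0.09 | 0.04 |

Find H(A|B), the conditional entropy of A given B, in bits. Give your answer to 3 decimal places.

0.914 bits

Marginals: p(A) = (0.6400, 0.3600), p(B) = (0.5100, 0.3600, 0.1300).
H(A|B) = Σ p(B) · H(A|B=·).
  B=a: p=0.5100, H(A|B=a) = 0.9931
  B=b: p=0.3600, H(A|B=b) = 0.8113
  B=c: p=0.1300, H(A|B=c) = 0.8905
Weighted sum = 0.914 bits.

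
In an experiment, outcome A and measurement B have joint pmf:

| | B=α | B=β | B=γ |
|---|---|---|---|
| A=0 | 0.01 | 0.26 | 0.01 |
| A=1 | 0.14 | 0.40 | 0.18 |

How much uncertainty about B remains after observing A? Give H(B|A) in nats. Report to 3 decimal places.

0.800 nats

Marginals: p(A) = (0.2800, 0.7200), p(B) = (0.1500, 0.6600, 0.1900).
H(B|A) = Σ p(A) · H(B|A=·).
  A=0: p=0.2800, H(B|A=0) = 0.3068
  A=1: p=0.7200, H(B|A=1) = 0.9915
Weighted sum = 0.800 nats.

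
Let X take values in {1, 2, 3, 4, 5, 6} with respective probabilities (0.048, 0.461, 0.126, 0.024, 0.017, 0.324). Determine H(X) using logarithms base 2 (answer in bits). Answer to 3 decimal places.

H(X) = −Σ p·log₂ p.
  −(0.048)·log₂(0.048) = 0.2103
  −(0.461)·log₂(0.461) = 0.5150
  −(0.126)·log₂(0.126) = 0.3766
  −(0.024)·log₂(0.024) = 0.1291
  −(0.017)·log₂(0.017) = 0.0999
  −(0.324)·log₂(0.324) = 0.5268
Sum: 0.2103 + 0.5150 + 0.3766 + 0.1291 + 0.0999 + 0.5268 = 1.858 bits.

1.858 bits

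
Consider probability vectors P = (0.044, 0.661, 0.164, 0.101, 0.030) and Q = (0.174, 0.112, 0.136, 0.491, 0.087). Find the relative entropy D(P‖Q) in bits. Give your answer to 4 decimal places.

D(P‖Q) = Σ p·log₂(p/q).
  0.044·log₂(0.044/0.174) = -0.08727
  0.661·log₂(0.661/0.112) = 1.69292
  0.164·log₂(0.164/0.136) = 0.04429
  0.101·log₂(0.101/0.491) = -0.23042
  0.030·log₂(0.030/0.087) = -0.04608
D(P‖Q) = 1.3734 bits.

1.3734 bits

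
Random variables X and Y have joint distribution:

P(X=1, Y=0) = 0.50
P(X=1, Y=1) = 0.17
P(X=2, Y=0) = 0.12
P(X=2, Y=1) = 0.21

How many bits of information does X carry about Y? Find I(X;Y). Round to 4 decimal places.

Marginals: p(X) = (0.6700, 0.3300), p(Y) = (0.6200, 0.3800).
I(X;Y) = Σ p(x,y)·log₂[p(x,y)/(p(x)p(y))].
  (1,0): 0.50·log₂(1.2037) = 0.13371
  (1,1): 0.17·log₂(0.6677) = -0.09906
  (2,0): 0.12·log₂(0.5865) = -0.09237
  (2,1): 0.21·log₂(1.6746) = 0.15621
Sum = 0.0985 bits.

0.0985 bits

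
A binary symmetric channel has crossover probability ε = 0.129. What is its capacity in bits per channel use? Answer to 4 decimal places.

0.4453 bits

Binary symmetric channel: C = 1 − h₂(ε) where h₂ is the binary entropy function.
h₂(0.129) = −0.129·log₂0.129 − 0.871·log₂0.871 = 0.5547.
C = 1 − 0.5547 = 0.4453 bits per channel use.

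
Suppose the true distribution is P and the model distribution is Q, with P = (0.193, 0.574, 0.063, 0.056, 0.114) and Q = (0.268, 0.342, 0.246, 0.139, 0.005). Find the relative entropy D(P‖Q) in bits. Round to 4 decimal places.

0.6544 bits

D(P‖Q) = Σ p·log₂(p/q).
  0.193·log₂(0.193/0.268) = -0.09141
  0.574·log₂(0.574/0.342) = 0.42881
  0.063·log₂(0.063/0.246) = -0.12381
  0.056·log₂(0.056/0.139) = -0.07345
  0.114·log₂(0.114/0.005) = 0.51425
D(P‖Q) = 0.6544 bits.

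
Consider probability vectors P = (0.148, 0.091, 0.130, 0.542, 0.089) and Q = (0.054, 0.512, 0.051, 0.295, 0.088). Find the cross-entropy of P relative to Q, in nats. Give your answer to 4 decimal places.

1.7577 nats

H(P,Q) = −Σ p·ln q.
  −0.148·ln(0.054) = 0.43198
  −0.091·ln(0.512) = 0.06092
  −0.130·ln(0.051) = 0.38687
  −0.542·ln(0.295) = 0.66166
  −0.089·ln(0.088) = 0.21631
H(P,Q) = 1.7577 nats.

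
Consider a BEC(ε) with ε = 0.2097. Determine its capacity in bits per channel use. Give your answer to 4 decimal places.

Binary erasure channel: capacity C = 1 − ε.
C = 1 − 0.2097 = 0.7903 bits per channel use.

0.7903 bits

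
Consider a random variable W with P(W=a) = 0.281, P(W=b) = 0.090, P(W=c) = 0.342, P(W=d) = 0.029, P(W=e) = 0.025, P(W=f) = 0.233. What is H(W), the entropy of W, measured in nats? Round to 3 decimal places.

1.475 nats

H(W) = −Σ p·ln p.
  −(0.281)·ln(0.281) = 0.3567
  −(0.090)·ln(0.090) = 0.2167
  −(0.342)·ln(0.342) = 0.3669
  −(0.029)·ln(0.029) = 0.1027
  −(0.025)·ln(0.025) = 0.0922
  −(0.233)·ln(0.233) = 0.3394
Sum: 0.3567 + 0.2167 + 0.3669 + 0.1027 + 0.0922 + 0.3394 = 1.475 nats.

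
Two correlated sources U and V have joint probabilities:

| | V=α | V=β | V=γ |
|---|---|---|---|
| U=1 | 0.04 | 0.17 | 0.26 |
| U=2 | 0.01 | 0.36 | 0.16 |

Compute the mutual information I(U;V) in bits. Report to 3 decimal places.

Marginals: p(U) = (0.4700, 0.5300), p(V) = (0.0500, 0.5300, 0.4200).
I(U;V) = H(U) + H(V) − H(U,V).
H(U) = 0.9974, H(V) = 1.2272, H(U,V) = 2.1457.
I(U;V) = 0.9974 + 1.2272 − 2.1457 = 0.079 bits.

0.079 bits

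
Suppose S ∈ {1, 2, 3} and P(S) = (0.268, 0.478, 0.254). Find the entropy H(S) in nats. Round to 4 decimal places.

1.0538 nats

H(S) = −Σ p·ln p.
  −(0.268)·ln(0.268) = 0.35289
  −(0.478)·ln(0.478) = 0.35283
  −(0.254)·ln(0.254) = 0.34809
Sum: 0.35289 + 0.35283 + 0.34809 = 1.0538 nats.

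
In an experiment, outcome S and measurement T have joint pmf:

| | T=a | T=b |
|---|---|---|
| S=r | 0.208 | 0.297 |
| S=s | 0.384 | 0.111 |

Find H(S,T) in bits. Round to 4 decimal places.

1.8736 bits

H(S,T) = −Σ p(x,y)·log₂ p(x,y) over all 4 cells.
  cell (r,a): −0.208·log₂0.208 = 0.47119
  cell (r,b): −0.297·log₂0.297 = 0.52019
  cell (s,a): −0.384·log₂0.384 = 0.53024
  cell (s,b): −0.111·log₂0.111 = 0.35202
Sum = 1.8736 bits.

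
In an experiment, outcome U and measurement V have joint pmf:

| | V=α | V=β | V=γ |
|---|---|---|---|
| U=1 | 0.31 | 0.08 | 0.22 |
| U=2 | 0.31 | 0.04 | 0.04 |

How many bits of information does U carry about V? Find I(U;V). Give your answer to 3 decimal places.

Marginals: p(U) = (0.6100, 0.3900), p(V) = (0.6200, 0.1200, 0.2600).
I(U;V) = H(U) + H(V) − H(U,V).
H(U) = 0.9648, H(V) = 1.2999, H(U,V) = 2.1912.
I(U;V) = 0.9648 + 1.2999 − 2.1912 = 0.074 bits.

0.074 bits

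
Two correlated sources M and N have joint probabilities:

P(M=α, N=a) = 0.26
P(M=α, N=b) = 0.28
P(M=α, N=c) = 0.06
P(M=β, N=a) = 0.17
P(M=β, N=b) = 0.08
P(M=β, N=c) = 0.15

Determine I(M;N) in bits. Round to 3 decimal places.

Marginals: p(M) = (0.6000, 0.4000), p(N) = (0.4300, 0.3600, 0.2100).
I(M;N) = H(M) + H(N) − H(M,N).
H(M) = 0.9710, H(N) = 1.5270, H(M,N) = 2.3997.
I(M;N) = 0.9710 + 1.5270 − 2.3997 = 0.098 bits.

0.098 bits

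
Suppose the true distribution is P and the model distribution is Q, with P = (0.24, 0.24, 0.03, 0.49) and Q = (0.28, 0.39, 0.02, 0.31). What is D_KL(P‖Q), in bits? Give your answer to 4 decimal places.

D(P‖Q) = Σ p·log₂(p/q).
  0.24·log₂(0.24/0.28) = -0.05337
  0.24·log₂(0.24/0.39) = -0.16811
  0.03·log₂(0.03/0.02) = 0.01755
  0.49·log₂(0.49/0.31) = 0.32365
D(P‖Q) = 0.1197 bits.

0.1197 bits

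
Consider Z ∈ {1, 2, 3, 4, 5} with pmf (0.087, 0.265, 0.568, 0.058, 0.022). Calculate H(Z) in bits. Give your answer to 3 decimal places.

1.637 bits

H(Z) = −Σ p·log₂ p.
  −(0.087)·log₂(0.087) = 0.3065
  −(0.265)·log₂(0.265) = 0.5077
  −(0.568)·log₂(0.568) = 0.4635
  −(0.058)·log₂(0.058) = 0.2383
  −(0.022)·log₂(0.022) = 0.1211
Sum: 0.3065 + 0.5077 + 0.4635 + 0.2383 + 0.1211 = 1.637 bits.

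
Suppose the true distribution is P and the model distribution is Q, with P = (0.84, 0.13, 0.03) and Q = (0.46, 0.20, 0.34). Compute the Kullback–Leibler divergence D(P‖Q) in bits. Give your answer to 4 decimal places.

D(P‖Q) = Σ p·log₂(p/q).
  0.84·log₂(0.84/0.46) = 0.72975
  0.13·log₂(0.13/0.20) = -0.08079
  0.03·log₂(0.03/0.34) = -0.10508
D(P‖Q) = 0.5439 bits.

0.5439 bits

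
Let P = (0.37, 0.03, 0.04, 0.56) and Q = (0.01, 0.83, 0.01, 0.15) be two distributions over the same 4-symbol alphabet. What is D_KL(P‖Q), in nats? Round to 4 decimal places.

2.0296 nats

D(P‖Q) = Σ p·ln(p/q).
  0.37·ln(0.37/0.01) = 1.33604
  0.03·ln(0.03/0.83) = -0.09961
  0.04·ln(0.04/0.01) = 0.05545
  0.56·ln(0.56/0.15) = 0.73769
D(P‖Q) = 2.0296 nats.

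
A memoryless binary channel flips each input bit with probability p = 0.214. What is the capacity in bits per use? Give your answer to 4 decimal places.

Binary symmetric channel: C = 1 − h₂(ε) where h₂ is the binary entropy function.
h₂(0.214) = −0.214·log₂0.214 − 0.786·log₂0.786 = 0.7491.
C = 1 − 0.7491 = 0.2509 bits per channel use.

0.2509 bits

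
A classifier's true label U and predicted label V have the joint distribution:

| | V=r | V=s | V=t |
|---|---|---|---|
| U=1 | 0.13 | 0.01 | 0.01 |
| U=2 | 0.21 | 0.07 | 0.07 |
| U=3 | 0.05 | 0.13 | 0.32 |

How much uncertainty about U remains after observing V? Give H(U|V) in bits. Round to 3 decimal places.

1.119 bits

Marginals: p(U) = (0.1500, 0.3500, 0.5000), p(V) = (0.3900, 0.2100, 0.4000).
H(U|V) = Σ p(V) · H(U|V=·).
  V=r: p=0.3900, H(U|V=r) = 1.3891
  V=s: p=0.2100, H(U|V=s) = 1.1658
  V=t: p=0.4000, H(U|V=t) = 0.8306
Weighted sum = 1.119 bits.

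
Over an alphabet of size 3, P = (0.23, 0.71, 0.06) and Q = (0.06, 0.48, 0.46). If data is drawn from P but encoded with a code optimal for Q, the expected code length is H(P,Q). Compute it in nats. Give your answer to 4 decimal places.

H(P,Q) = −Σ p·ln q.
  −0.23·ln(0.06) = 0.64708
  −0.71·ln(0.48) = 0.52112
  −0.06·ln(0.46) = 0.04659
H(P,Q) = 1.2148 nats.

1.2148 nats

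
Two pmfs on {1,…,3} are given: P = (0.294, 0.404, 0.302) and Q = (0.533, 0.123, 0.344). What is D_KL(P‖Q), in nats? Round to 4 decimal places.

0.2662 nats

D(P‖Q) = Σ p·ln(p/q).
  0.294·ln(0.294/0.533) = -0.17491
  0.404·ln(0.404/0.123) = 0.48045
  0.302·ln(0.302/0.344) = -0.03932
D(P‖Q) = 0.2662 nats.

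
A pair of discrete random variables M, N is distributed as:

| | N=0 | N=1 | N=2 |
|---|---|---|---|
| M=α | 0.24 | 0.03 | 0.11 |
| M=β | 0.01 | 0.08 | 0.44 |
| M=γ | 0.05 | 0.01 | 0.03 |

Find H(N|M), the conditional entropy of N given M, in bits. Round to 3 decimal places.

Marginals: p(M) = (0.3800, 0.5300, 0.0900), p(N) = (0.3000, 0.1200, 0.5800).
H(N|M) = Σ p(M) · H(N|M=·).
  M=α: p=0.3800, H(N|M=α) = 1.2256
  M=β: p=0.5300, H(N|M=β) = 0.7427
  M=γ: p=0.0900, H(N|M=γ) = 1.3516
Weighted sum = 0.981 bits.

0.981 bits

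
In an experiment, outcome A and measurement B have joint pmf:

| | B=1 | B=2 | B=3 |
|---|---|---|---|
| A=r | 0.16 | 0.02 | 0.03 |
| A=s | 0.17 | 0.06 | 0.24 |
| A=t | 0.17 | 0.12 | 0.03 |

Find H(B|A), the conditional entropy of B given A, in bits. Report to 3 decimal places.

1.303 bits

Marginals: p(A) = (0.2100, 0.4700, 0.3200), p(B) = (0.5000, 0.2000, 0.3000).
H(B|A) = Σ p(A) · H(B|A=·).
  A=r: p=0.2100, H(B|A=r) = 1.0230
  A=s: p=0.4700, H(B|A=s) = 1.4049
  A=t: p=0.3200, H(B|A=t) = 1.3356
Weighted sum = 1.303 bits.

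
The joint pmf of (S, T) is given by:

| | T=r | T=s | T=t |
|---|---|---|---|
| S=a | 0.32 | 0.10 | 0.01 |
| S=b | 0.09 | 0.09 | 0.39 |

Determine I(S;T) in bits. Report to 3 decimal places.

Marginals: p(S) = (0.4300, 0.5700), p(T) = (0.4100, 0.1900, 0.4000).
I(S;T) = Σ p(x,y)·log₂[p(x,y)/(p(x)p(y))].
  (a,r): 0.32·log₂(1.8151) = 0.2752
  (a,s): 0.10·log₂(1.2240) = 0.0292
  (a,t): 0.01·log₂(0.0581) = -0.0410
  (b,r): 0.09·log₂(0.3851) = -0.1239
  (b,s): 0.09·log₂(0.8310) = -0.0240
  (b,t): 0.39·log₂(1.7105) = 0.3020
Sum = 0.417 bits.

0.417 bits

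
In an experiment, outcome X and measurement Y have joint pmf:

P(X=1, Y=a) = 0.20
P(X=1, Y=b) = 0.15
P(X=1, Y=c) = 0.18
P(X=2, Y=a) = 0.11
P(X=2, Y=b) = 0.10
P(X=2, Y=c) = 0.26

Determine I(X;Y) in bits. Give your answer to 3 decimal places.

Marginals: p(X) = (0.5300, 0.4700), p(Y) = (0.3100, 0.2500, 0.4400).
I(X;Y) = H(X) + H(Y) − H(X,Y).
H(X) = 0.9974, H(Y) = 1.5449, H(X,Y) = 2.5080.
I(X;Y) = 0.9974 + 1.5449 − 2.5080 = 0.034 bits.

0.034 bits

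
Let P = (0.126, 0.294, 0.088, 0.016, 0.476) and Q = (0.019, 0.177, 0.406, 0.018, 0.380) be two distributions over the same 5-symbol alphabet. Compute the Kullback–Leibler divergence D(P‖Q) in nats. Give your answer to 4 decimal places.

D(P‖Q) = Σ p·ln(p/q).
  0.126·ln(0.126/0.019) = 0.23837
  0.294·ln(0.294/0.177) = 0.14918
  0.088·ln(0.088/0.406) = -0.13455
  0.016·ln(0.016/0.018) = -0.00188
  0.476·ln(0.476/0.380) = 0.10722
D(P‖Q) = 0.3583 nats.

0.3583 nats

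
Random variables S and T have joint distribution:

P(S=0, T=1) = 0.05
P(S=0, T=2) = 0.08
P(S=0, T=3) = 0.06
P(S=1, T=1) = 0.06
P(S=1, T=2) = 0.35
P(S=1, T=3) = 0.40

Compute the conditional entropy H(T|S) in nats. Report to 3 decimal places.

0.937 nats

Marginals: p(S) = (0.1900, 0.8100), p(T) = (0.1100, 0.4300, 0.4600).
H(T|S) = Σ p(S) · H(T|S=·).
  S=0: p=0.1900, H(T|S=0) = 1.0795
  S=1: p=0.8100, H(T|S=1) = 0.9038
Weighted sum = 0.937 nats.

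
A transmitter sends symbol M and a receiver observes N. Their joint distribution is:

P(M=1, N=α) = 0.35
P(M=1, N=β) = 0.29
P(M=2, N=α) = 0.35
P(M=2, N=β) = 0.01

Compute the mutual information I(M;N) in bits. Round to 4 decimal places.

0.1794 bits

Marginals: p(M) = (0.6400, 0.3600), p(N) = (0.7000, 0.3000).
I(M;N) = Σ p(x,y)·log₂[p(x,y)/(p(x)p(y))].
  (1,α): 0.35·log₂(0.7813) = -0.12465
  (1,β): 0.29·log₂(1.5104) = 0.17253
  (2,α): 0.35·log₂(1.3889) = 0.16588
  (2,β): 0.01·log₂(0.0926) = -0.03433
Sum = 0.1794 bits.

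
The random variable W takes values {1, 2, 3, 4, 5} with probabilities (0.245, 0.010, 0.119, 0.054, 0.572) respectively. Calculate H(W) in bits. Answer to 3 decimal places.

H(W) = −Σ p·log₂ p.
  −(0.245)·log₂(0.245) = 0.4971
  −(0.010)·log₂(0.010) = 0.0664
  −(0.119)·log₂(0.119) = 0.3654
  −(0.054)·log₂(0.054) = 0.2274
  −(0.572)·log₂(0.572) = 0.4610
Sum: 0.4971 + 0.0664 + 0.3654 + 0.2274 + 0.4610 = 1.617 bits.

1.617 bits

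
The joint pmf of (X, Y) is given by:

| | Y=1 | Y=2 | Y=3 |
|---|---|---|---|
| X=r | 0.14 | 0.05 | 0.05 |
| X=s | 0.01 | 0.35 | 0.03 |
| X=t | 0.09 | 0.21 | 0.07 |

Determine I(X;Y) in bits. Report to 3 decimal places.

Marginals: p(X) = (0.2400, 0.3900, 0.3700), p(Y) = (0.2400, 0.6100, 0.1500).
I(X;Y) = Σ p(x,y)·log₂[p(x,y)/(p(x)p(y))].
  (r,1): 0.14·log₂(2.4306) = 0.1794
  (r,2): 0.05·log₂(0.3415) = -0.0775
  (r,3): 0.05·log₂(1.3889) = 0.0237
  (s,1): 0.01·log₂(0.1068) = -0.0323
  (s,2): 0.35·log₂(1.4712) = 0.1949
  (s,3): 0.03·log₂(0.5128) = -0.0289
  (t,1): 0.09·log₂(1.0135) = 0.0017
  (t,2): 0.21·log₂(0.9304) = -0.0218
  (t,3): 0.07·log₂(1.2613) = 0.0234
Sum = 0.263 bits.

0.263 bits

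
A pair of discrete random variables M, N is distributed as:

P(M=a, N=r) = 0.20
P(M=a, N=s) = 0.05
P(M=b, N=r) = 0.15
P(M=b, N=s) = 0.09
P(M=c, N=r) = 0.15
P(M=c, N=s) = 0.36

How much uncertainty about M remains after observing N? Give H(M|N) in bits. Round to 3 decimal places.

1.345 bits

Marginals: p(M) = (0.2500, 0.2400, 0.5100), p(N) = (0.5000, 0.5000).
H(M|N) = Σ p(N) · H(M|N=·).
  N=r: p=0.5000, H(M|N=r) = 1.5710
  N=s: p=0.5000, H(M|N=s) = 1.1187
Weighted sum = 1.345 bits.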